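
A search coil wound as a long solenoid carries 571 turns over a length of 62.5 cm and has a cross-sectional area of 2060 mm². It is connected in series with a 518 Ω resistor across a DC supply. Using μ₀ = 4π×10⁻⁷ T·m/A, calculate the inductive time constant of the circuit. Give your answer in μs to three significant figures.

τ ≈ 2.61 μs

A = 2060 mm² = 2.060×10^-3 m².
L = μ₀N²A/ℓ = (4π×10⁻⁷)(571)²(2.060×10^-3)/(0.625) = 1.350×10^-3 H.
τ = L/R = (1.350×10^-3)/(518) = 2.607×10^-6 s.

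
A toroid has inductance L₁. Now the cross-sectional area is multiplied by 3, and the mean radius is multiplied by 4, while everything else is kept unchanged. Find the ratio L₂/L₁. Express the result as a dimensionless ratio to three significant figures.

For a toroid, L ∝ μᵣN²A/R.
L₂/L₁ = (3) × (4)^-1 = 0.750.

L₂/L₁ = 0.750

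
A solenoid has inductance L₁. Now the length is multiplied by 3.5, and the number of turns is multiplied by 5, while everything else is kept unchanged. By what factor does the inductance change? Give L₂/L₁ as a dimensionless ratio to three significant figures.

For a solenoid, L ∝ μᵣN²A/ℓ.
L₂/L₁ = (3.5)^-1 × (5)^2 = 7.14.

L₂/L₁ = 7.14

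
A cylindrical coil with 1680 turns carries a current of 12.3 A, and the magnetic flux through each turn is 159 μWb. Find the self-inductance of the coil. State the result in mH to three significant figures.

Self-inductance is defined by L = NΦ_B/I (flux linkage over current).
L = (1680)(1.590×10^-4 Wb)/(12.3 A) = 2.172×10^-2 H.

L ≈ 21.7 mH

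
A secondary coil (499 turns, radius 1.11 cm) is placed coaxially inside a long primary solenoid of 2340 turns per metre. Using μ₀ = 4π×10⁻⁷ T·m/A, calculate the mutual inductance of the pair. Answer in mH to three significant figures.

The outer solenoid produces a uniform field B₁ = μ₀n₁I₁ across the inner coil,
so the flux linkage is N₂Φ = N₂B₁A₂ = μ₀n₁N₂A₂·I₁, giving M = μ₀n₁N₂A₂.
A₂ = πr² = π(1.110×10^-2 m)² = 3.871×10^-4 m².
M = (4π×10⁻⁷)(2340)(499)(3.871×10^-4) = 5.680×10^-4 H.

M ≈ 0.568 mH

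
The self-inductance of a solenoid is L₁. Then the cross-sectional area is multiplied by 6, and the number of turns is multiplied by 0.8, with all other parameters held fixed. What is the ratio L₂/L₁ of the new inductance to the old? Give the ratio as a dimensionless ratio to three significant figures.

L₂/L₁ = 3.84

For a solenoid, L ∝ μᵣN²A/ℓ.
L₂/L₁ = (6) × (0.8)^2 = 3.84.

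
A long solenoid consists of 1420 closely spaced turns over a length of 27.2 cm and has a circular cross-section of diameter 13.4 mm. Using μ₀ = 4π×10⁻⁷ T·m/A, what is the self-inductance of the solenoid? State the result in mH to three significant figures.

L ≈ 1.31 mH

A = π(d/2)² = π(6.700×10^-3 m)² = 1.410×10^-4 m².
For a long solenoid, L = μ₀N²A/ℓ.
L = (4π×10⁻⁷)(1420)²(1.410×10^-4)/(0.272 m) = 1.314×10^-3 H.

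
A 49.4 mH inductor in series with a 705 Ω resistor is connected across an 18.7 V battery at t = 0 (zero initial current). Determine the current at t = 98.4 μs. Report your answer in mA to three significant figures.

I ≈ 20.0 mA

τ = L/R = 4.940×10^-2/705 = 7.007×10^-5 s; final current I_∞ = ε/R = 18.7/705 = 2.652×10^-2 A.
I(t) = I_∞(1 − e^(−t/τ)) with t/τ = 1.404.
I = (2.652×10^-2)(1 − e^(−1.404)) = 2.001×10^-2 A.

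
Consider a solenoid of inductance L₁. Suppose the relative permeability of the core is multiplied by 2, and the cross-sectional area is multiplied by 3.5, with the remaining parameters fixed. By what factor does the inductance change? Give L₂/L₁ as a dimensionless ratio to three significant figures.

For a solenoid, L ∝ μᵣN²A/ℓ.
L₂/L₁ = (2) × (3.5) = 7.00.

L₂/L₁ = 7.00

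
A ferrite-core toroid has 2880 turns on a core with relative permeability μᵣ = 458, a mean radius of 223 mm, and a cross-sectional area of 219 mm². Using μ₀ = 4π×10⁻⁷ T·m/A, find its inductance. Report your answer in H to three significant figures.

For a thin toroid, L = μ₀μᵣN²A/(2πR).
L = (4π×10⁻⁷)(458)(2880)²(2.190×10^-4) / (2π×0.223 m) = 0.7461 H.

L ≈ 0.746 H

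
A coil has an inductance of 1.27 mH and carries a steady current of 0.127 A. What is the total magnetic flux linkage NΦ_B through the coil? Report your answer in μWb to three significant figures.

From L = NΦ_B/I, the flux linkage is NΦ_B = LI.
NΦ_B = (1.270×10^-3 H)(0.127 A) = 1.613×10^-4 Wb.

NΦ_B ≈ 161 μWb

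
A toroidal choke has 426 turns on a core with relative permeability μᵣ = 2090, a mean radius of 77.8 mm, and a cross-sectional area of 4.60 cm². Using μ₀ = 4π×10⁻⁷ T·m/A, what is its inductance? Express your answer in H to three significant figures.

For a thin toroid, L = μ₀μᵣN²A/(2πR).
L = (4π×10⁻⁷)(2090)(426)²(4.600×10^-4) / (2π×7.780×10^-2 m) = 0.4485 H.

L ≈ 0.449 H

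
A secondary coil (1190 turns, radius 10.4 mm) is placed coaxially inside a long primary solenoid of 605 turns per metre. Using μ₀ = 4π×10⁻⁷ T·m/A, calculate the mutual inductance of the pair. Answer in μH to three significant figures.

M ≈ 307 μH

The outer solenoid produces a uniform field B₁ = μ₀n₁I₁ across the inner coil,
so the flux linkage is N₂Φ = N₂B₁A₂ = μ₀n₁N₂A₂·I₁, giving M = μ₀n₁N₂A₂.
A₂ = πr² = π(1.040×10^-2 m)² = 3.398×10^-4 m².
M = (4π×10⁻⁷)(605)(1190)(3.398×10^-4) = 3.074×10^-4 H.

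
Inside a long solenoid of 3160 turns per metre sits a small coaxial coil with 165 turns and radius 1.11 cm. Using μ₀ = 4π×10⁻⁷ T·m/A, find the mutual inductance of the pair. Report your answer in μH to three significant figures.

M ≈ 254 μH

The outer solenoid produces a uniform field B₁ = μ₀n₁I₁ across the inner coil,
so the flux linkage is N₂Φ = N₂B₁A₂ = μ₀n₁N₂A₂·I₁, giving M = μ₀n₁N₂A₂.
A₂ = πr² = π(1.110×10^-2 m)² = 3.871×10^-4 m².
M = (4π×10⁻⁷)(3160)(165)(3.871×10^-4) = 2.536×10^-4 H.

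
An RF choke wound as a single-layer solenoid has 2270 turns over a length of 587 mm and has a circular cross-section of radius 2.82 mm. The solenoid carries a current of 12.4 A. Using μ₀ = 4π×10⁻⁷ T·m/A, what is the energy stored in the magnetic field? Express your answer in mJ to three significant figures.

U ≈ 21.2 mJ

A = πr² = π(2.820×10^-3 m)² = 2.498×10^-5 m².
L = μ₀N²A/ℓ = (4π×10⁻⁷)(2270)²(2.498×10^-5)/(0.587) = 2.756×10^-4 H.
U = ½LI² = ½(2.756×10^-4)(12.4)² = 2.119×10^-2 J.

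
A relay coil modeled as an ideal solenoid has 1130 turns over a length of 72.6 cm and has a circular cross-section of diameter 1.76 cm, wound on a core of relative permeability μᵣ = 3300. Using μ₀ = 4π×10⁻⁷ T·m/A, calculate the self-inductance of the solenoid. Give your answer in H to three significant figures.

L ≈ 1.77 H

A = π(d/2)² = π(8.800×10^-3 m)² = 2.433×10^-4 m².
For a long solenoid, L = μ₀μᵣN²A/ℓ.
L = (4π×10⁻⁷)(3300)(1130)²(2.433×10^-4)/(0.726 m) = 1.774 H.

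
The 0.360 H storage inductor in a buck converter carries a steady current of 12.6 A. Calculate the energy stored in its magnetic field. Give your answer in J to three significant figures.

Stored magnetic energy: U = ½LI².
U = ½(0.36 H)(12.6 A)² = 28.58 J.

U ≈ 28.6 J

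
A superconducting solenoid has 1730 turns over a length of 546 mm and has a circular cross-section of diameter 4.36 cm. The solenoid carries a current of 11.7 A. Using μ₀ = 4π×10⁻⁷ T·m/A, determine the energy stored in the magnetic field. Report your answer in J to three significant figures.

U ≈ 0.704 J

A = π(d/2)² = π(2.180×10^-2 m)² = 1.493×10^-3 m².
L = μ₀N²A/ℓ = (4π×10⁻⁷)(1730)²(1.493×10^-3)/(0.546) = 1.028×10^-2 H.
U = ½LI² = ½(1.028×10^-2)(11.7)² = 0.7039 J.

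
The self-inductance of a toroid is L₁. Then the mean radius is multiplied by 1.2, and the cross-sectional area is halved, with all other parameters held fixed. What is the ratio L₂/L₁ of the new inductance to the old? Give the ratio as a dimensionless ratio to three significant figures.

For a toroid, L ∝ μᵣN²A/R.
L₂/L₁ = (1.2)^-1 × (0.5) = 0.417.

L₂/L₁ = 0.417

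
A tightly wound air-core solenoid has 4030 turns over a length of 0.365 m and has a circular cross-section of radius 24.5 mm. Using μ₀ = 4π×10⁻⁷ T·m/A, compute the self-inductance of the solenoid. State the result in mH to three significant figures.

A = πr² = π(2.450×10^-2 m)² = 1.886×10^-3 m².
For a long solenoid, L = μ₀N²A/ℓ.
L = (4π×10⁻⁷)(4030)²(1.886×10^-3)/(0.365 m) = 0.1054 H.

L ≈ 105 mH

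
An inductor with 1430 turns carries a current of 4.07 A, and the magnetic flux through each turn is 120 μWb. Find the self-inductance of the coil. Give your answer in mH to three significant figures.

Self-inductance is defined by L = NΦ_B/I (flux linkage over current).
L = (1430)(1.200×10^-4 Wb)/(4.07 A) = 4.216×10^-2 H.

L ≈ 42.2 mH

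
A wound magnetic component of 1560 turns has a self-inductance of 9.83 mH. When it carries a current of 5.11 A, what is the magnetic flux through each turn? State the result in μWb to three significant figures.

Φ_B ≈ 32.2 μWb

From L = NΦ_B/I, the flux per turn is Φ_B = LI/N.
Φ_B = (9.830×10^-3 H)(5.11 A)/1560 = 3.220×10^-5 Wb.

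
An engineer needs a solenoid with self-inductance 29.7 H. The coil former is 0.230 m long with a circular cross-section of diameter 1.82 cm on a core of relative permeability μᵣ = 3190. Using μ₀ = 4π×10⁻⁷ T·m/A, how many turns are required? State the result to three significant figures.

N ≈ 2560 turns

A = π(d/2)² = π(9.100×10^-3 m)² = 2.602×10^-4 m².
From L = μ₀μᵣN²A/ℓ, N = √(Lℓ / (μ₀μᵣA)).
N = √[(29.7)(0.23) / ((4π×10⁻⁷)(3190)×2.602×10^-4)] = √(6.550×10^6) ≈ 2559.3.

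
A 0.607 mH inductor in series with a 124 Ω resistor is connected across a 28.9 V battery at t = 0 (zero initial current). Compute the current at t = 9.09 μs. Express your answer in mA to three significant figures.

τ = L/R = 6.070×10^-4/124 = 4.895×10^-6 s; final current I_∞ = ε/R = 28.9/124 = 0.2331 A.
I(t) = I_∞(1 − e^(−t/τ)) with t/τ = 1.857.
I = (0.2331)(1 − e^(−1.857)) = 0.1967 A.

I ≈ 197 mA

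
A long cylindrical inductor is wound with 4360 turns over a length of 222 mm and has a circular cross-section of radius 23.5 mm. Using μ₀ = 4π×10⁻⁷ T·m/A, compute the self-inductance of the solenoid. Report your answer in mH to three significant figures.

L ≈ 187 mH

A = πr² = π(2.350×10^-2 m)² = 1.7349×10^-3 m².
For a long solenoid, L = μ₀N²A/ℓ.
L = (4π×10⁻⁷)(4360)²(1.7349×10^-3)/(0.222 m) = 0.1867 H.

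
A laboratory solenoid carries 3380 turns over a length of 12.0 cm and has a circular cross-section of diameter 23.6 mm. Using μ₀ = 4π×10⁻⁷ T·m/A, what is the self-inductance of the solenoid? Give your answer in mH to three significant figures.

A = π(d/2)² = π(1.180×10^-2 m)² = 4.374×10^-4 m².
For a long solenoid, L = μ₀N²A/ℓ.
L = (4π×10⁻⁷)(3380)²(4.374×10^-4)/(0.12 m) = 5.233×10^-2 H.

L ≈ 52.3 mH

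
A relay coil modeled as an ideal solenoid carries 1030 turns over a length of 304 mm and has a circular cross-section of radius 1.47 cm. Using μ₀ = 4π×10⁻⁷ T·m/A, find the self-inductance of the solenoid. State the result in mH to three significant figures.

L ≈ 2.98 mH

A = πr² = π(1.470×10^-2 m)² = 6.789×10^-4 m².
For a long solenoid, L = μ₀N²A/ℓ.
L = (4π×10⁻⁷)(1030)²(6.789×10^-4)/(0.304 m) = 2.977×10^-3 H.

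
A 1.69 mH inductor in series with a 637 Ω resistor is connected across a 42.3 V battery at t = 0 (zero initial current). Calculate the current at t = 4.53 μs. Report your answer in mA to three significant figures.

I ≈ 54.4 mA

τ = L/R = 1.690×10^-3/637 = 2.653×10^-6 s; final current I_∞ = ε/R = 42.3/637 = 6.641×10^-2 A.
I(t) = I_∞(1 − e^(−t/τ)) with t/τ = 1.707.
I = (6.641×10^-2)(1 − e^(−1.707)) = 5.436×10^-2 A.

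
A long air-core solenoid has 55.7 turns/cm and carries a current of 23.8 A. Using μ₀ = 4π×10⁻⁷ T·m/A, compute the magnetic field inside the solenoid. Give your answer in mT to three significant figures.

B ≈ 167 mT

Inside a long solenoid, B = μ₀nI.
B = (4π×10⁻⁷)(5.570×10^3 m⁻¹)(23.8 A) = 0.1666 T.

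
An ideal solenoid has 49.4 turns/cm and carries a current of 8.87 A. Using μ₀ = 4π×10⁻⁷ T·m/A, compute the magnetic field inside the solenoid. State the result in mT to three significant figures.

B ≈ 55.1 mT

Inside a long solenoid, B = μ₀nI.
B = (4π×10⁻⁷)(4.940×10^3 m⁻¹)(8.87 A) = 5.506×10^-2 T.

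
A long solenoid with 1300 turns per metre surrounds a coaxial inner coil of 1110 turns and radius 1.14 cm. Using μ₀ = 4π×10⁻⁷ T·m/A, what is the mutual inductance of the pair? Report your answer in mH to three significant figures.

M ≈ 0.740 mH

The outer solenoid produces a uniform field B₁ = μ₀n₁I₁ across the inner coil,
so the flux linkage is N₂Φ = N₂B₁A₂ = μ₀n₁N₂A₂·I₁, giving M = μ₀n₁N₂A₂.
A₂ = πr² = π(1.140×10^-2 m)² = 4.083×10^-4 m².
M = (4π×10⁻⁷)(1300)(1110)(4.083×10^-4) = 7.403×10^-4 H.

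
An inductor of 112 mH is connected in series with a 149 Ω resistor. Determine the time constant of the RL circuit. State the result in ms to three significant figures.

τ ≈ 0.752 ms

τ = L/R = (0.112 H)/(149 Ω) = 7.517×10^-4 s.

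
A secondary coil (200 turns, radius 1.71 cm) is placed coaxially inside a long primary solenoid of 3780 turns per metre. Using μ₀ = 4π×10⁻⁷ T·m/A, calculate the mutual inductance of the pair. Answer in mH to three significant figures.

M ≈ 0.873 mH

The outer solenoid produces a uniform field B₁ = μ₀n₁I₁ across the inner coil,
so the flux linkage is N₂Φ = N₂B₁A₂ = μ₀n₁N₂A₂·I₁, giving M = μ₀n₁N₂A₂.
A₂ = πr² = π(1.710×10^-2 m)² = 9.186×10^-4 m².
M = (4π×10⁻⁷)(3780)(200)(9.186×10^-4) = 8.727×10^-4 H.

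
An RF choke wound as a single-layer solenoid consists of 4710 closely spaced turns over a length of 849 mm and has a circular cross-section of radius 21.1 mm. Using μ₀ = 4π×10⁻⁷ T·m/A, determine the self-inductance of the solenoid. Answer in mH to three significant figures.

A = πr² = π(2.110×10^-2 m)² = 1.399×10^-3 m².
For a long solenoid, L = μ₀N²A/ℓ.
L = (4π×10⁻⁷)(4710)²(1.399×10^-3)/(0.849 m) = 4.593×10^-2 H.

L ≈ 45.9 mH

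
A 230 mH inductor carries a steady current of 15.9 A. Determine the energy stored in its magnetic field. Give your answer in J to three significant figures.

U ≈ 29.1 J

Stored magnetic energy: U = ½LI².
U = ½(0.23 H)(15.9 A)² = 29.07 J.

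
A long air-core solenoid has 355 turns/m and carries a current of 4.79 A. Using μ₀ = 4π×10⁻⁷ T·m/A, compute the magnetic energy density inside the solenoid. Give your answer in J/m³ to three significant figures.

B = μ₀nI = (4π×10⁻⁷)(355)(4.79) = 2.137×10^-3 T.
u = B²/(2μ₀) = (2.137×10^-3)²/(2×4π×10⁻⁷) = 1.817 J/m³.

u ≈ 1.82 J/m³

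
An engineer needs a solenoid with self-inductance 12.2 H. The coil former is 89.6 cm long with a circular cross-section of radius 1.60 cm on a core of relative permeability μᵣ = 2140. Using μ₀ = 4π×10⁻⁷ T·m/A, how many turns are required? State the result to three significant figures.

A = πr² = π(1.600×10^-2 m)² = 8.042×10^-4 m².
From L = μ₀μᵣN²A/ℓ, N = √(Lℓ / (μ₀μᵣA)).
N = √[(12.2)(0.896) / ((4π×10⁻⁷)(2140)×8.042×10^-4)] = √(5.054×10^6) ≈ 2248.2.

N ≈ 2250 turns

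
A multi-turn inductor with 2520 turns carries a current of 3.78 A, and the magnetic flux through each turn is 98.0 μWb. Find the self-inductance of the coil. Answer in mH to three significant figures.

Self-inductance is defined by L = NΦ_B/I (flux linkage over current).
L = (2520)(9.800×10^-5 Wb)/(3.78 A) = 6.533×10^-2 H.

L ≈ 65.3 mH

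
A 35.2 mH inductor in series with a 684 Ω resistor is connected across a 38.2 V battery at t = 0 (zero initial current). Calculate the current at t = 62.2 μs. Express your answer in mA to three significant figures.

I ≈ 39.2 mA

τ = L/R = 3.520×10^-2/684 = 5.146×10^-5 s; final current I_∞ = ε/R = 38.2/684 = 5.5848×10^-2 A.
I(t) = I_∞(1 − e^(−t/τ)) with t/τ = 1.209.
I = (5.5848×10^-2)(1 − e^(−1.209)) = 3.917×10^-2 A.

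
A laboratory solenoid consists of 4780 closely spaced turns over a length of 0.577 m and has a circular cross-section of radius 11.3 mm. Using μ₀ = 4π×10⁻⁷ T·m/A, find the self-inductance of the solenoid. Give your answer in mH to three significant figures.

L ≈ 20.0 mH

A = πr² = π(1.130×10^-2 m)² = 4.011×10^-4 m².
For a long solenoid, L = μ₀N²A/ℓ.
L = (4π×10⁻⁷)(4780)²(4.011×10^-4)/(0.577 m) = 1.996×10^-2 H.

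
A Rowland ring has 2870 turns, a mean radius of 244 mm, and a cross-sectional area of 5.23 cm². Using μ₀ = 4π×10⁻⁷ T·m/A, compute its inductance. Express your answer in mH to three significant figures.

L ≈ 3.53 mH

For a thin toroid, L = μ₀N²A/(2πR).
L = (4π×10⁻⁷)(2870)²(5.230×10^-4) / (2π×0.244 m) = 3.531×10^-3 H.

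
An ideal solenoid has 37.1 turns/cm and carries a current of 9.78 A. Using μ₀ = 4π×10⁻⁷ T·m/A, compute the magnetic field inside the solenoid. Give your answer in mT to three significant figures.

B ≈ 45.6 mT

Inside a long solenoid, B = μ₀nI.
B = (4π×10⁻⁷)(3.710×10^3 m⁻¹)(9.78 A) = 4.560×10^-2 T.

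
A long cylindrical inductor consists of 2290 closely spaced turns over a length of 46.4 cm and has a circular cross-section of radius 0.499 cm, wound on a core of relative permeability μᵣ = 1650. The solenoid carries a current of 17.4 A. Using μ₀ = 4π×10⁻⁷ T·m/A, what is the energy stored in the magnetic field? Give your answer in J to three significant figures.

A = πr² = π(4.990×10^-3 m)² = 7.823×10^-5 m².
L = μ₀μᵣN²A/ℓ = (4π×10⁻⁷)(1650)(2290)²(7.823×10^-5)/(0.464) = 1.833 H.
U = ½LI² = ½(1.833)(17.4)² = 277.5 J.

U ≈ 278 J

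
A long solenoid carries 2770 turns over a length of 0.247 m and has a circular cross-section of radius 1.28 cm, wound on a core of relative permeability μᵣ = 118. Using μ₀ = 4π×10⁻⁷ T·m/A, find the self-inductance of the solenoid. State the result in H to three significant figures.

A = πr² = π(1.280×10^-2 m)² = 5.147×10^-4 m².
For a long solenoid, L = μ₀μᵣN²A/ℓ.
L = (4π×10⁻⁷)(118)(2770)²(5.147×10^-4)/(0.247 m) = 2.371 H.

L ≈ 2.37 H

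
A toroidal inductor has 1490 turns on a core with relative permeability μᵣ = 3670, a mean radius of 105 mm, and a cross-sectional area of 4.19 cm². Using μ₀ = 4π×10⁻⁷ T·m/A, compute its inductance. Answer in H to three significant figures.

L ≈ 6.50 H

For a thin toroid, L = μ₀μᵣN²A/(2πR).
L = (4π×10⁻⁷)(3670)(1490)²(4.190×10^-4) / (2π×0.105 m) = 6.503 H.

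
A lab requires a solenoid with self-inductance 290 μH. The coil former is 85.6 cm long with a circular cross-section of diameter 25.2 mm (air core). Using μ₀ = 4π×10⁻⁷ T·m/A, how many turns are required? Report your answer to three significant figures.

N ≈ 629 turns

A = π(d/2)² = π(1.260×10^-2 m)² = 4.988×10^-4 m².
From L = μ₀N²A/ℓ, N = √(Lℓ / (μ₀A)).
N = √[(2.900×10^-4)(0.856) / ((4π×10⁻⁷)×4.988×10^-4)] = √(3.961×10^5) ≈ 629.3.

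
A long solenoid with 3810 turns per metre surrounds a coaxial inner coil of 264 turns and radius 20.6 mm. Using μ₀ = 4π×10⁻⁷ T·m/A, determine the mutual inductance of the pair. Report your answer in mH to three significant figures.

M ≈ 1.69 mH

The outer solenoid produces a uniform field B₁ = μ₀n₁I₁ across the inner coil,
so the flux linkage is N₂Φ = N₂B₁A₂ = μ₀n₁N₂A₂·I₁, giving M = μ₀n₁N₂A₂.
A₂ = πr² = π(2.060×10^-2 m)² = 1.333×10^-3 m².
M = (4π×10⁻⁷)(3810)(264)(1.333×10^-3) = 1.685×10^-3 H.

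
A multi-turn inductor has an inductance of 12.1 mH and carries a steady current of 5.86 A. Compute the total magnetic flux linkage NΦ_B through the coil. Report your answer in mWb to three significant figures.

From L = NΦ_B/I, the flux linkage is NΦ_B = LI.
NΦ_B = (1.210×10^-2 H)(5.86 A) = 7.091×10^-2 Wb.

NΦ_B ≈ 70.9 mWb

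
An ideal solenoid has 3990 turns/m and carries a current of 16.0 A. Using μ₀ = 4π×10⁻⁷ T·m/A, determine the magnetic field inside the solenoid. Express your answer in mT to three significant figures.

Inside a long solenoid, B = μ₀nI.
B = (4π×10⁻⁷)(3.990×10^3 m⁻¹)(16.0 A) = 8.022×10^-2 T.

B ≈ 80.2 mT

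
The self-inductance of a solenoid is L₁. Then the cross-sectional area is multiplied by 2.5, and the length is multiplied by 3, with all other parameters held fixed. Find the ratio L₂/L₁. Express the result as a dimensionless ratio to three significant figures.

L₂/L₁ = 0.833

For a solenoid, L ∝ μᵣN²A/ℓ.
L₂/L₁ = (2.5) × (3)^-1 = 0.833.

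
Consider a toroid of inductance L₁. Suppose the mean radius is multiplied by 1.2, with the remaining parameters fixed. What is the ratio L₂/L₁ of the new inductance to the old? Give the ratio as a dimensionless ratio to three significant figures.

L₂/L₁ = 0.833

For a toroid, L ∝ μᵣN²A/R.
L₂/L₁ = (1.2)^-1 = 0.833.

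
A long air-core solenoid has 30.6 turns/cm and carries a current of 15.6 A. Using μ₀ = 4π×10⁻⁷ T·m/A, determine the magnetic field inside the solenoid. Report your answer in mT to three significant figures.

Inside a long solenoid, B = μ₀nI.
B = (4π×10⁻⁷)(3.060×10^3 m⁻¹)(15.6 A) = 5.999×10^-2 T.

B ≈ 60.0 mT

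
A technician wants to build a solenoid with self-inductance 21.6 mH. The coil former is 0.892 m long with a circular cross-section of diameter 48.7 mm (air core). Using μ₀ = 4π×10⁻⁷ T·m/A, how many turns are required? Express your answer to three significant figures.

A = π(d/2)² = π(2.435×10^-2 m)² = 1.863×10^-3 m².
From L = μ₀N²A/ℓ, N = √(Lℓ / (μ₀A)).
N = √[(2.160×10^-2)(0.892) / ((4π×10⁻⁷)×1.863×10^-3)] = √(8.231×10^6) ≈ 2869.0.

N ≈ 2870 turns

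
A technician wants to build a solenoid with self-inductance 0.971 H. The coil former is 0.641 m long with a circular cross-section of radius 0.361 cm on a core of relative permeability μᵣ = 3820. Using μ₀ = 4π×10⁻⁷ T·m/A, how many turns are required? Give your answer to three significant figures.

N ≈ 1780 turns

A = πr² = π(3.610×10^-3 m)² = 4.094×10^-5 m².
From L = μ₀μᵣN²A/ℓ, N = √(Lℓ / (μ₀μᵣA)).
N = √[(0.971)(0.641) / ((4π×10⁻⁷)(3820)×4.094×10^-5)] = √(3.167×10^6) ≈ 1779.6.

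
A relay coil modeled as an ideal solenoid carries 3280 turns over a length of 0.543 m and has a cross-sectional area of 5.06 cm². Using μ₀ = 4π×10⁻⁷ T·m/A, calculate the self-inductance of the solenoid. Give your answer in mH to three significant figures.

L ≈ 12.6 mH

A = 5.06 cm² = 5.060×10^-4 m².
For a long solenoid, L = μ₀N²A/ℓ.
L = (4π×10⁻⁷)(3280)²(5.060×10^-4)/(0.543 m) = 1.260×10^-2 H.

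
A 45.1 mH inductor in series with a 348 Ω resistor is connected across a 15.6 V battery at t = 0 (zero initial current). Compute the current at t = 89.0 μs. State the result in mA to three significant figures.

I ≈ 22.3 mA

τ = L/R = 4.510×10^-2/348 = 1.296×10^-4 s; final current I_∞ = ε/R = 15.6/348 = 4.483×10^-2 A.
I(t) = I_∞(1 − e^(−t/τ)) with t/τ = 0.687.
I = (4.483×10^-2)(1 − e^(−0.687)) = 2.227×10^-2 A.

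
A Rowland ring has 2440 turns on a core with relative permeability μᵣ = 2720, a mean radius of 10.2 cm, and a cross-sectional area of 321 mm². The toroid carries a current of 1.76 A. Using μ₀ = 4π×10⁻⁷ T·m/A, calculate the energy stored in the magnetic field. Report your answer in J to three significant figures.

L = μ₀μᵣN²A/(2πR) = (4π×10⁻⁷)(2720)(2440)²(3.210×10^-4)/(2π×0.102) = 10.19 H.
U = ½LI² = ½(10.19)(1.76)² = 15.79 J.

U ≈ 15.8 J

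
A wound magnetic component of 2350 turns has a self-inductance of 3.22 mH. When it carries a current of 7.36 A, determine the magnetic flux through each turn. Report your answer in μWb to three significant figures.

Φ_B ≈ 10.1 μWb

From L = NΦ_B/I, the flux per turn is Φ_B = LI/N.
Φ_B = (3.220×10^-3 H)(7.36 A)/2350 = 1.008×10^-5 Wb.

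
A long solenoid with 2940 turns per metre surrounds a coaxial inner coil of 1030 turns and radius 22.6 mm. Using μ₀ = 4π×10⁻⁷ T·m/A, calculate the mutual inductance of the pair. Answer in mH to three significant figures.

The outer solenoid produces a uniform field B₁ = μ₀n₁I₁ across the inner coil,
so the flux linkage is N₂Φ = N₂B₁A₂ = μ₀n₁N₂A₂·I₁, giving M = μ₀n₁N₂A₂.
A₂ = πr² = π(2.260×10^-2 m)² = 1.6046×10^-3 m².
M = (4π×10⁻⁷)(2940)(1030)(1.6046×10^-3) = 6.106×10^-3 H.

M ≈ 6.11 mH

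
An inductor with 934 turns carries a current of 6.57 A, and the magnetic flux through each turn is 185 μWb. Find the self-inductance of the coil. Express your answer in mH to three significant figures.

Self-inductance is defined by L = NΦ_B/I (flux linkage over current).
L = (934)(1.850×10^-4 Wb)/(6.57 A) = 2.630×10^-2 H.

L ≈ 26.3 mH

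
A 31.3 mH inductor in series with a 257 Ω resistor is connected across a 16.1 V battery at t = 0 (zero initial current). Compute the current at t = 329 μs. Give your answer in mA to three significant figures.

I ≈ 58.4 mA

τ = L/R = 3.130×10^-2/257 = 1.218×10^-4 s; final current I_∞ = ε/R = 16.1/257 = 6.2646×10^-2 A.
I(t) = I_∞(1 − e^(−t/τ)) with t/τ = 2.701.
I = (6.2646×10^-2)(1 − e^(−2.701)) = 5.844×10^-2 A.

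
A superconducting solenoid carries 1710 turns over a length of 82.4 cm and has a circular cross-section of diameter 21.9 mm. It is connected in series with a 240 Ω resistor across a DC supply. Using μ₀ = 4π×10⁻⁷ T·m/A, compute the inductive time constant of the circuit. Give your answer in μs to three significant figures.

τ ≈ 7.00 μs

A = π(d/2)² = π(1.095×10^-2 m)² = 3.767×10^-4 m².
L = μ₀N²A/ℓ = (4π×10⁻⁷)(1710)²(3.767×10^-4)/(0.824) = 1.680×10^-3 H.
τ = L/R = (1.680×10^-3)/(240) = 6.999×10^-6 s.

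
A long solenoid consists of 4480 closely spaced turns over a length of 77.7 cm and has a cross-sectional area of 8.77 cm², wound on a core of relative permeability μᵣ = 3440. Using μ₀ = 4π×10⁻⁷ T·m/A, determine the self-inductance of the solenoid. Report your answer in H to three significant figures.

A = 8.77 cm² = 8.770×10^-4 m².
For a long solenoid, L = μ₀μᵣN²A/ℓ.
L = (4π×10⁻⁷)(3440)(4480)²(8.770×10^-4)/(0.777 m) = 97.93 H.

L ≈ 97.9 H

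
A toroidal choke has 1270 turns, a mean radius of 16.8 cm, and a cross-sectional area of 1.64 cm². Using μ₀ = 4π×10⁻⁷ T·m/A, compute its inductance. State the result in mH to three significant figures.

L ≈ 0.315 mH

For a thin toroid, L = μ₀N²A/(2πR).
L = (4π×10⁻⁷)(1270)²(1.640×10^-4) / (2π×0.168 m) = 3.149×10^-4 H.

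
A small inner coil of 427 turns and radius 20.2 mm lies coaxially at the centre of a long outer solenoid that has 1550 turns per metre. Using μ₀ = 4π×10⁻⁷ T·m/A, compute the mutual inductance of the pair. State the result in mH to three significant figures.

The outer solenoid produces a uniform field B₁ = μ₀n₁I₁ across the inner coil,
so the flux linkage is N₂Φ = N₂B₁A₂ = μ₀n₁N₂A₂·I₁, giving M = μ₀n₁N₂A₂.
A₂ = πr² = π(2.020×10^-2 m)² = 1.282×10^-3 m².
M = (4π×10⁻⁷)(1550)(427)(1.282×10^-3) = 1.066×10^-3 H.

M ≈ 1.07 mH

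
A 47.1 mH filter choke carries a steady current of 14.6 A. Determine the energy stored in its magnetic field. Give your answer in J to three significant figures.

U ≈ 5.02 J

Stored magnetic energy: U = ½LI².
U = ½(4.710×10^-2 H)(14.6 A)² = 5.02 J.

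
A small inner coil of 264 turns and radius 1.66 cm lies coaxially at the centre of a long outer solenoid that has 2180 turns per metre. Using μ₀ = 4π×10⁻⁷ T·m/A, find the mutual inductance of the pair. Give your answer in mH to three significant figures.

The outer solenoid produces a uniform field B₁ = μ₀n₁I₁ across the inner coil,
so the flux linkage is N₂Φ = N₂B₁A₂ = μ₀n₁N₂A₂·I₁, giving M = μ₀n₁N₂A₂.
A₂ = πr² = π(1.660×10^-2 m)² = 8.657×10^-4 m².
M = (4π×10⁻⁷)(2180)(264)(8.657×10^-4) = 6.261×10^-4 H.

M ≈ 0.626 mH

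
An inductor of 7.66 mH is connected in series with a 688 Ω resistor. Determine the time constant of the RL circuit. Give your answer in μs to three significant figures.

τ ≈ 11.1 μs

τ = L/R = (7.660×10^-3 H)/(688 Ω) = 1.113×10^-5 s.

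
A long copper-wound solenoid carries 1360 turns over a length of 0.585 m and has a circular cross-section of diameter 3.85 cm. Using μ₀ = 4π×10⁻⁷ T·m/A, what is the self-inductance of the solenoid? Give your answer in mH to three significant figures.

A = π(d/2)² = π(1.925×10^-2 m)² = 1.164×10^-3 m².
For a long solenoid, L = μ₀N²A/ℓ.
L = (4π×10⁻⁷)(1360)²(1.164×10^-3)/(0.585 m) = 4.625×10^-3 H.

L ≈ 4.63 mH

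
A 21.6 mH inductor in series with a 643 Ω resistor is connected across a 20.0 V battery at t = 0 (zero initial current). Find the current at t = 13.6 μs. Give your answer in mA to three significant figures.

τ = L/R = 2.160×10^-2/643 = 3.359×10^-5 s; final current I_∞ = ε/R = 20.0/643 = 3.110×10^-2 A.
I(t) = I_∞(1 − e^(−t/τ)) with t/τ = 0.405.
I = (3.110×10^-2)(1 − e^(−0.405)) = 1.036×10^-2 A.

I ≈ 10.4 mA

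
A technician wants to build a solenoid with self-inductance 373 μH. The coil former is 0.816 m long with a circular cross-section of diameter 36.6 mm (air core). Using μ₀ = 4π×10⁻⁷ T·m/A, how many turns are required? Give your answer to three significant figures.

N ≈ 480 turns

A = π(d/2)² = π(1.830×10^-2 m)² = 1.052×10^-3 m².
From L = μ₀N²A/ℓ, N = √(Lℓ / (μ₀A)).
N = √[(3.730×10^-4)(0.816) / ((4π×10⁻⁷)×1.052×10^-3)] = √(2.302×10^5) ≈ 479.8.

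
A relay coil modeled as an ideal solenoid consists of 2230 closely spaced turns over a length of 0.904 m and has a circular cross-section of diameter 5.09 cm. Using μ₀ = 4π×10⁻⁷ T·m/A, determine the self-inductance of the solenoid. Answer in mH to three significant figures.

A = π(d/2)² = π(2.545×10^-2 m)² = 2.0348×10^-3 m².
For a long solenoid, L = μ₀N²A/ℓ.
L = (4π×10⁻⁷)(2230)²(2.0348×10^-3)/(0.904 m) = 1.407×10^-2 H.

L ≈ 14.1 mH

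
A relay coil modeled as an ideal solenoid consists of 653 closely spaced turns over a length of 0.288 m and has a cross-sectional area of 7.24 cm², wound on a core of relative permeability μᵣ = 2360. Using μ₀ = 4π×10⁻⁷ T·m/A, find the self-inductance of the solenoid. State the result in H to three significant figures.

A = 7.24 cm² = 7.240×10^-4 m².
For a long solenoid, L = μ₀μᵣN²A/ℓ.
L = (4π×10⁻⁷)(2360)(653)²(7.240×10^-4)/(0.288 m) = 3.179 H.

L ≈ 3.18 H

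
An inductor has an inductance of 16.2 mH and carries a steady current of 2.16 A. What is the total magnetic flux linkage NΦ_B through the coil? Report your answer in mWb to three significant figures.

NΦ_B ≈ 35.0 mWb

From L = NΦ_B/I, the flux linkage is NΦ_B = LI.
NΦ_B = (1.620×10^-2 H)(2.16 A) = 3.499×10^-2 Wb.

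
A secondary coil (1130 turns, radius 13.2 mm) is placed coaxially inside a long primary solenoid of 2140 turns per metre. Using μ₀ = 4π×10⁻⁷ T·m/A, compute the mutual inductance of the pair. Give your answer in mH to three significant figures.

M ≈ 1.66 mH

The outer solenoid produces a uniform field B₁ = μ₀n₁I₁ across the inner coil,
so the flux linkage is N₂Φ = N₂B₁A₂ = μ₀n₁N₂A₂·I₁, giving M = μ₀n₁N₂A₂.
A₂ = πr² = π(1.320×10^-2 m)² = 5.474×10^-4 m².
M = (4π×10⁻⁷)(2140)(1130)(5.474×10^-4) = 1.663×10^-3 H.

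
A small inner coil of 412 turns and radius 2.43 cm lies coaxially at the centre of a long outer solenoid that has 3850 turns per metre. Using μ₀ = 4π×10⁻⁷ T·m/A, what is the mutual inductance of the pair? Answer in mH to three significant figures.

M ≈ 3.70 mH

The outer solenoid produces a uniform field B₁ = μ₀n₁I₁ across the inner coil,
so the flux linkage is N₂Φ = N₂B₁A₂ = μ₀n₁N₂A₂·I₁, giving M = μ₀n₁N₂A₂.
A₂ = πr² = π(2.430×10^-2 m)² = 1.855×10^-3 m².
M = (4π×10⁻⁷)(3850)(412)(1.855×10^-3) = 3.698×10^-3 H.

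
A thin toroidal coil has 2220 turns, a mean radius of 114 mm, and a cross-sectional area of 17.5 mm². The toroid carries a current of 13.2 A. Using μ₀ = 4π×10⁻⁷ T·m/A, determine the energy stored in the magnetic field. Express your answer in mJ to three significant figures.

L = μ₀N²A/(2πR) = (4π×10⁻⁷)(2220)²(1.750×10^-5)/(2π×0.114) = 1.513×10^-4 H.
U = ½LI² = ½(1.513×10^-4)(13.2)² = 1.318×10^-2 J.

U ≈ 13.2 mJ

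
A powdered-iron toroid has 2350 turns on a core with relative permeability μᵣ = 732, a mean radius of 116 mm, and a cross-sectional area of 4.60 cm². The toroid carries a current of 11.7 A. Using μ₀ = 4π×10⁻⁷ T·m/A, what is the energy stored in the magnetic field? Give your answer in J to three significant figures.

U ≈ 219 J

L = μ₀μᵣN²A/(2πR) = (4π×10⁻⁷)(732)(2350)²(4.600×10^-4)/(2π×0.116) = 3.206 H.
U = ½LI² = ½(3.206)(11.7)² = 219.4 J.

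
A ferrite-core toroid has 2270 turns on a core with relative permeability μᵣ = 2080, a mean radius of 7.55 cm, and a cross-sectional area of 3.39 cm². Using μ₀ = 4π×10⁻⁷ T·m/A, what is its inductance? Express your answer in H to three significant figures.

L ≈ 9.62 H

For a thin toroid, L = μ₀μᵣN²A/(2πR).
L = (4π×10⁻⁷)(2080)(2270)²(3.390×10^-4) / (2π×7.550×10^-2 m) = 9.6249 H.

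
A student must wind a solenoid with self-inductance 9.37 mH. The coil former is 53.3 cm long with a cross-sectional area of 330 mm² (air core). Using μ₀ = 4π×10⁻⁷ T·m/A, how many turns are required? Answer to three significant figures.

A = 330 mm² = 3.300×10^-4 m².
From L = μ₀N²A/ℓ, N = √(Lℓ / (μ₀A)).
N = √[(9.370×10^-3)(0.533) / ((4π×10⁻⁷)×3.300×10^-4)] = √(1.204×10^7) ≈ 3470.3.

N ≈ 3470 turns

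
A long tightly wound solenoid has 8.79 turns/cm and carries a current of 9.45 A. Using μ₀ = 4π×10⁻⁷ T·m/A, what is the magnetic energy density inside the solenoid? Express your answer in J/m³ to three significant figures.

B = μ₀nI = (4π×10⁻⁷)(879)(9.45) = 1.044×10^-2 T.
u = B²/(2μ₀) = (1.044×10^-2)²/(2×4π×10⁻⁷) = 43.35 J/m³.

u ≈ 43.4 J/m³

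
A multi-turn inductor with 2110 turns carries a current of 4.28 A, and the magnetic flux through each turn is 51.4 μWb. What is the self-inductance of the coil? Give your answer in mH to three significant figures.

L ≈ 25.3 mH

Self-inductance is defined by L = NΦ_B/I (flux linkage over current).
L = (2110)(5.140×10^-5 Wb)/(4.28 A) = 2.534×10^-2 H.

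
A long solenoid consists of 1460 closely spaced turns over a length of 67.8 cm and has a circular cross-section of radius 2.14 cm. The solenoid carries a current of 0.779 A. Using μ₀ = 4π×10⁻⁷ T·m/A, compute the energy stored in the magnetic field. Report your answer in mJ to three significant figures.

U ≈ 1.72 mJ

A = πr² = π(2.140×10^-2 m)² = 1.439×10^-3 m².
L = μ₀N²A/ℓ = (4π×10⁻⁷)(1460)²(1.439×10^-3)/(0.678) = 5.684×10^-3 H.
U = ½LI² = ½(5.684×10^-3)(0.779)² = 1.7247×10^-3 J.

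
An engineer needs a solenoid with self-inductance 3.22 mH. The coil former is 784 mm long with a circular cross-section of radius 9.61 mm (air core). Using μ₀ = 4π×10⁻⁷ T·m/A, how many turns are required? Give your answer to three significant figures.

A = πr² = π(9.610×10^-3 m)² = 2.901×10^-4 m².
From L = μ₀N²A/ℓ, N = √(Lℓ / (μ₀A)).
N = √[(3.220×10^-3)(0.784) / ((4π×10⁻⁷)×2.901×10^-4)] = √(6.924×10^6) ≈ 2631.4.

N ≈ 2630 turns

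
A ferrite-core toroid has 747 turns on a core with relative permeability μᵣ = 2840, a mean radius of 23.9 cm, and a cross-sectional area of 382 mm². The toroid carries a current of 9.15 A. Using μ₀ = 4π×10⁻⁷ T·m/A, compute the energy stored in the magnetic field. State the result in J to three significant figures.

L = μ₀μᵣN²A/(2πR) = (4π×10⁻⁷)(2840)(747)²(3.820×10^-4)/(2π×0.239) = 0.5066 H.
U = ½LI² = ½(0.5066)(9.15)² = 21.21 J.

U ≈ 21.2 J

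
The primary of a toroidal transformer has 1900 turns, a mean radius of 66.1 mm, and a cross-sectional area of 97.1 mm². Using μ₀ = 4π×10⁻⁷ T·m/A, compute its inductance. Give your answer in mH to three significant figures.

L ≈ 1.06 mH

For a thin toroid, L = μ₀N²A/(2πR).
L = (4π×10⁻⁷)(1900)²(9.710×10^-5) / (2π×6.610×10^-2 m) = 1.061×10^-3 H.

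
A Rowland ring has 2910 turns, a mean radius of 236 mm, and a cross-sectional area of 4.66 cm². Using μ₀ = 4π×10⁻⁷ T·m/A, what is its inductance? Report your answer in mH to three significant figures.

For a thin toroid, L = μ₀N²A/(2πR).
L = (4π×10⁻⁷)(2910)²(4.660×10^-4) / (2π×0.236 m) = 3.344×10^-3 H.

L ≈ 3.34 mH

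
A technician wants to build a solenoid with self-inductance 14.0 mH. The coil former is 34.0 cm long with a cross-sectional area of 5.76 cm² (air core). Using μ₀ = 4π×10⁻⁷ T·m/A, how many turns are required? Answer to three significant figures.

N ≈ 2560 turns

A = 5.76 cm² = 5.760×10^-4 m².
From L = μ₀N²A/ℓ, N = √(Lℓ / (μ₀A)).
N = √[(1.400×10^-2)(0.34) / ((4π×10⁻⁷)×5.760×10^-4)] = √(6.576×10^6) ≈ 2564.4.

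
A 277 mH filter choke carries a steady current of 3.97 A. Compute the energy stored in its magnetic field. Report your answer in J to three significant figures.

Stored magnetic energy: U = ½LI².
U = ½(0.277 H)(3.97 A)² = 2.183 J.

U ≈ 2.18 J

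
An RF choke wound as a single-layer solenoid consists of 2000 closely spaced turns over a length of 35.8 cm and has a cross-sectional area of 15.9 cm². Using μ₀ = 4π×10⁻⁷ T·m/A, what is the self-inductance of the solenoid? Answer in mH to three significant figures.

L ≈ 22.3 mH

A = 15.9 cm² = 1.590×10^-3 m².
For a long solenoid, L = μ₀N²A/ℓ.
L = (4π×10⁻⁷)(2000)²(1.590×10^-3)/(0.358 m) = 2.232×10^-2 H.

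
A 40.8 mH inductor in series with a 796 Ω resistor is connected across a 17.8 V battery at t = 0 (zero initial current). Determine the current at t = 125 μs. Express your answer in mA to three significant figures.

I ≈ 20.4 mA

τ = L/R = 4.080×10^-2/796 = 5.126×10^-5 s; final current I_∞ = ε/R = 17.8/796 = 2.236×10^-2 A.
I(t) = I_∞(1 − e^(−t/τ)) with t/τ = 2.439.
I = (2.236×10^-2)(1 − e^(−2.439)) = 2.041×10^-2 A.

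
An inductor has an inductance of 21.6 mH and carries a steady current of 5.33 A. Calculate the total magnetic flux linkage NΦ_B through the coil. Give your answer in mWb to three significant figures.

NΦ_B ≈ 115 mWb

From L = NΦ_B/I, the flux linkage is NΦ_B = LI.
NΦ_B = (2.160×10^-2 H)(5.33 A) = 0.1151 Wb.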